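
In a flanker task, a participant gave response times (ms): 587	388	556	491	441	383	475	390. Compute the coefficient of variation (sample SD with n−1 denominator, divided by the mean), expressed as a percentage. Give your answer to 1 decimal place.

16.9%

n = 8, Σ = 3711, M = 463.8750
Σ(x−M)² = 42784.875; s = √(42784.875/7) = 78.1801
CV = 78.1801 / 463.8750 = 0.16854 = 16.854%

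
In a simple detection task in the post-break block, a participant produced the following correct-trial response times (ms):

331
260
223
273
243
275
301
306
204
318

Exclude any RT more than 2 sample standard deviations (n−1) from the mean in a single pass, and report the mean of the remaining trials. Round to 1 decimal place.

273.4 ms

n = 10, ΣRT = 2734, M = 273.400
Σ(x−M)² = 15594.40; s = √(15594.40/9) = 41.626
Cutoffs: 273.400 ± 2·41.626 → [190.1, 356.7]
No RTs fall outside the cutoffs; all 10 retained. Mean = 2734/10 = 273.400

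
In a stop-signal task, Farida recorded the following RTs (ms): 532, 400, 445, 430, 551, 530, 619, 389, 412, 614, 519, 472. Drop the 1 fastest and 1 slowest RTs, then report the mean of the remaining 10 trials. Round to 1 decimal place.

490.5 ms

Sorted: 389, 400, 412, 430, 445, 472, 519, 530, 532, 551, 614, 619
Drop lowest 1 (389) and highest 1 (619)
Remaining (n=10): Σ = 4905, mean = 4905/10 = 490.500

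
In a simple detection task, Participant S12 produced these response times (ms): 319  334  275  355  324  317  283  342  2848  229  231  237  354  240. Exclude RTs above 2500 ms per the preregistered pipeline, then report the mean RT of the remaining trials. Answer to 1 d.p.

Excluded: 2848
Retained (n=13): Σ = 3840
Mean = 3840/13 = 295.3846

295.4 ms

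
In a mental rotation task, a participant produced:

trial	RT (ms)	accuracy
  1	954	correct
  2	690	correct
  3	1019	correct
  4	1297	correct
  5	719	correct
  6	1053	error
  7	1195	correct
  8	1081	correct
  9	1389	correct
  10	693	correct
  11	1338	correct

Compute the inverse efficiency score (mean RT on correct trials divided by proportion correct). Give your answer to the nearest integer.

Correct trials (n=10): 954, 690, 1019, 1297, 719, 1195, 1081, 1389, 693, 1338
Mean correct RT = 10375/10 = 1037.5000 ms
Proportion correct = 10/11
IES = 1037.5000 / (10/11) = 1141.250 ms

1141 ms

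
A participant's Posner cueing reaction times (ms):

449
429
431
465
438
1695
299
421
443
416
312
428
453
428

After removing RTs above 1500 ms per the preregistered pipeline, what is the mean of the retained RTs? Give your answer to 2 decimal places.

416.31 ms

Excluded: 1695
Retained (n=13): Σ = 5412
Mean = 5412/13 = 416.3077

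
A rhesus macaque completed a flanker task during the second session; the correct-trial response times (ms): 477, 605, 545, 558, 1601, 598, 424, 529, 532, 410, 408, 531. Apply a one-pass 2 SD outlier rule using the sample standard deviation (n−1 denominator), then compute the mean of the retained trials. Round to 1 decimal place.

510.6 ms

n = 12, ΣRT = 7218, M = 601.500
Σ(x−M)² = 1140287.00; s = √(1140287.00/11) = 321.967
Cutoffs: 601.500 ± 2·321.967 → [-42.4, 1245.4]
Outside: 1601 → excluded.
Retained (n=11): Σ = 5617, mean = 5617/11 = 510.636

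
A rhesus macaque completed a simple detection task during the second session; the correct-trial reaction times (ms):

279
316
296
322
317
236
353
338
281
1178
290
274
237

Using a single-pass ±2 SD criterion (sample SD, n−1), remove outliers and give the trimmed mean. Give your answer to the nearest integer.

295 ms

n = 13, ΣRT = 4717, M = 362.846
Σ(x−M)² = 734479.69; s = √(734479.69/12) = 247.400
Cutoffs: 362.846 ± 2·247.400 → [-132.0, 857.6]
Outside: 1178 → excluded.
Retained (n=12): Σ = 3539, mean = 3539/12 = 294.917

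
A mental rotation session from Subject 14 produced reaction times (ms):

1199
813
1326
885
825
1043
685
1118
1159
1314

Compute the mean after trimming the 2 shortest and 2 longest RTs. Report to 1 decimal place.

1038.2 ms

Sorted: 685, 813, 825, 885, 1043, 1118, 1159, 1199, 1314, 1326
Drop lowest 2 (685, 813) and highest 2 (1314, 1326)
Remaining (n=6): Σ = 6229, mean = 6229/6 = 1038.167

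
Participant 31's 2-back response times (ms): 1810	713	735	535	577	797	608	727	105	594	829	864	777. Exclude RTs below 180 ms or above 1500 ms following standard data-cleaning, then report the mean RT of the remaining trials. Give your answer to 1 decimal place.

705.1 ms

Excluded: 105, 1810
Retained (n=11): Σ = 7756
Mean = 7756/11 = 705.0909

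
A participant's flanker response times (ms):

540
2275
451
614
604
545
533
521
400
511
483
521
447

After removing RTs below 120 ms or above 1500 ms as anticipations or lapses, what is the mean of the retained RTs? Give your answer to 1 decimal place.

514.2 ms

Excluded: 2275
Retained (n=12): Σ = 6170
Mean = 6170/12 = 514.1667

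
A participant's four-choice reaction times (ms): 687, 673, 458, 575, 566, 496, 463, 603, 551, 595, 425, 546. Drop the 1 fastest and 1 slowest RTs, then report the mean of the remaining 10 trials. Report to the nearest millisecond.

553 ms

Sorted: 425, 458, 463, 496, 546, 551, 566, 575, 595, 603, 673, 687
Drop lowest 1 (425) and highest 1 (687)
Remaining (n=10): Σ = 5526, mean = 5526/10 = 552.600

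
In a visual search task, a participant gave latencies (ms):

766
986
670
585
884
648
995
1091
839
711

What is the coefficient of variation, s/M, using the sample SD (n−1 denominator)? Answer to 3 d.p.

n = 10, Σ = 8175, M = 817.5000
Σ(x−M)² = 258122.500; s = √(258122.500/9) = 169.3525
CV = 169.3525 / 817.5000 = 0.20716

0.207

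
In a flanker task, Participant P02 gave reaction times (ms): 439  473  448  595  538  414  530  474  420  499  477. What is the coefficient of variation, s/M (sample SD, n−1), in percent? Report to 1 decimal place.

11.4%

n = 11, Σ = 5307, M = 482.4545
Σ(x−M)² = 30138.727; s = √(30138.727/10) = 54.8987
CV = 54.8987 / 482.4545 = 0.11379 = 11.379%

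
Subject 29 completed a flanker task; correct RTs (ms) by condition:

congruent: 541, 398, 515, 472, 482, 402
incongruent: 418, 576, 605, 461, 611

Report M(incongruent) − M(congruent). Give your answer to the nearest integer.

66 ms

M(congruent) = 2810/6 = 468.333
M(incongruent) = 2671/5 = 534.200
Difference = 534.200 − 468.333 = 65.867 ms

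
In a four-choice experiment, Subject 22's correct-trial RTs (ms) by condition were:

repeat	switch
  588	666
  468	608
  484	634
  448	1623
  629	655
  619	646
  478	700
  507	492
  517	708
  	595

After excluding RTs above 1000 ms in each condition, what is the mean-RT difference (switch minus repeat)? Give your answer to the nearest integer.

107 ms

switch: exclude 1623
M(repeat) = 4738/9 = 526.444
M(switch) = 5704/9 = 633.778
Difference = 633.778 − 526.444 = 107.333 ms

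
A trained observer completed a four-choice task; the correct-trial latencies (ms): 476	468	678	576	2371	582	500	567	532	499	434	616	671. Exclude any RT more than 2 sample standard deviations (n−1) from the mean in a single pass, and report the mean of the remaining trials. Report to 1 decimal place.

549.9 ms

n = 13, ΣRT = 8970, M = 690.000
Σ(x−M)² = 3129692.00; s = √(3129692.00/12) = 510.693
Cutoffs: 690.000 ± 2·510.693 → [-331.4, 1711.4]
Outside: 2371 → excluded.
Retained (n=12): Σ = 6599, mean = 6599/12 = 549.917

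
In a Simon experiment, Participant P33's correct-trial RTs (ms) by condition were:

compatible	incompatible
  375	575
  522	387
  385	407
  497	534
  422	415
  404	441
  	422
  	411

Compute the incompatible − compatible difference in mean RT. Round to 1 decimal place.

14.8 ms

M(compatible) = 2605/6 = 434.167
M(incompatible) = 3592/8 = 449.000
Difference = 449.000 − 434.167 = 14.833 ms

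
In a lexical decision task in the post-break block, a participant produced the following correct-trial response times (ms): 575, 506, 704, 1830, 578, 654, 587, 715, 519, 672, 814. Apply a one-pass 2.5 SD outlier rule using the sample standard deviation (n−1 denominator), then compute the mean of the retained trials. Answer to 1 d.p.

n = 11, ΣRT = 8154, M = 741.273
Σ(x−M)² = 1387974.18; s = √(1387974.18/10) = 372.555
Cutoffs: 741.273 ± 2.5·372.555 → [-190.1, 1672.7]
Outside: 1830 → excluded.
Retained (n=10): Σ = 6324, mean = 6324/10 = 632.400

632.4 ms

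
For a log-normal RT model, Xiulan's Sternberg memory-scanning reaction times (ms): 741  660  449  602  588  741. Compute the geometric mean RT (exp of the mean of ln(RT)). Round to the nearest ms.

ln(RT): 6.6080, 6.4922, 6.1070, 6.4003, 6.3767, 6.6080
Mean ln(RT) = 38.5922/6 = 6.43204
Geometric mean = exp(6.43204) = 621.44 ms

621 ms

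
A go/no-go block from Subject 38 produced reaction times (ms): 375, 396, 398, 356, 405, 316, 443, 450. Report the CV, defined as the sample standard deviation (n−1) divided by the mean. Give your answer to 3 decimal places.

0.112

n = 8, Σ = 3139, M = 392.3750
Σ(x−M)² = 13545.875; s = √(13545.875/7) = 43.9901
CV = 43.9901 / 392.3750 = 0.11211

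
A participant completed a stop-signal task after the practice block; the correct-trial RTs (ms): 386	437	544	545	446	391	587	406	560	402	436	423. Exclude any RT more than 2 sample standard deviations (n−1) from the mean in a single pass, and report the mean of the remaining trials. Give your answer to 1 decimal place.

n = 12, ΣRT = 5563, M = 463.583
Σ(x−M)² = 59442.92; s = √(59442.92/11) = 73.511
Cutoffs: 463.583 ± 2·73.511 → [316.6, 610.6]
No RTs fall outside the cutoffs; all 12 retained. Mean = 5563/12 = 463.583

463.6 ms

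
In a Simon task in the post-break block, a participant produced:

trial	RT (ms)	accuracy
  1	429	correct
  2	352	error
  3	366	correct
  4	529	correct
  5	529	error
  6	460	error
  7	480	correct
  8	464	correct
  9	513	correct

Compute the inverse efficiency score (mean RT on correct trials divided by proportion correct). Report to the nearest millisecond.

Correct trials (n=6): 429, 366, 529, 480, 464, 513
Mean correct RT = 2781/6 = 463.5000 ms
Proportion correct = 6/9
IES = 463.5000 / (6/9) = 695.250 ms

695 ms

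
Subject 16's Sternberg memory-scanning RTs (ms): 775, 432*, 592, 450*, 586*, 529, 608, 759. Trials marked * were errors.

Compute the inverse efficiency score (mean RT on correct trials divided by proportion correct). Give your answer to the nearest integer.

1044 ms

Correct trials (n=5): 775, 592, 529, 608, 759
Mean correct RT = 3263/5 = 652.6000 ms
Proportion correct = 5/8
IES = 652.6000 / (5/8) = 1044.160 ms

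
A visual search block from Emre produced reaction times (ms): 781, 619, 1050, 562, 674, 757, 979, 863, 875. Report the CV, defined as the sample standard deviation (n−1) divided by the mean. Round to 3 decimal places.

n = 9, Σ = 7160, M = 795.5556
Σ(x−M)² = 211448.222; s = √(211448.222/8) = 162.5762
CV = 162.5762 / 795.5556 = 0.20436

0.204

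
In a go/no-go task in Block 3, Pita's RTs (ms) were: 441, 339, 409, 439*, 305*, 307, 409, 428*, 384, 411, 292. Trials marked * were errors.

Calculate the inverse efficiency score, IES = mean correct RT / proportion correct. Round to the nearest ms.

514 ms

Correct trials (n=8): 441, 339, 409, 307, 409, 384, 411, 292
Mean correct RT = 2992/8 = 374.0000 ms
Proportion correct = 8/11
IES = 374.0000 / (8/11) = 514.250 ms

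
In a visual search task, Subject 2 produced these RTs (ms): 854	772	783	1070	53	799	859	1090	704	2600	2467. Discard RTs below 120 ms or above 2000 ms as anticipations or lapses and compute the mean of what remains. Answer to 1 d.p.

Excluded: 53, 2467, 2600
Retained (n=8): Σ = 6931
Mean = 6931/8 = 866.3750

866.4 ms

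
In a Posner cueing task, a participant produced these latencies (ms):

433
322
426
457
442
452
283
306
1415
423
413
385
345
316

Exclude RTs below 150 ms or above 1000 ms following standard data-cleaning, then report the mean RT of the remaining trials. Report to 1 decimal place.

384.8 ms

Excluded: 1415
Retained (n=13): Σ = 5003
Mean = 5003/13 = 384.8462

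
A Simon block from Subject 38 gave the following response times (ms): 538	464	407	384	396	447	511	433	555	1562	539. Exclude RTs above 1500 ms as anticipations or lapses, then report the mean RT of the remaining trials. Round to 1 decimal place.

467.4 ms

Excluded: 1562
Retained (n=10): Σ = 4674
Mean = 4674/10 = 467.4000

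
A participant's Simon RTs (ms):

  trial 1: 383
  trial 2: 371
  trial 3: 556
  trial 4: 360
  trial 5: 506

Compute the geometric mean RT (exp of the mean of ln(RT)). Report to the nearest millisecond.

ln(RT): 5.9480, 5.9162, 6.3208, 5.8861, 6.2265
Mean ln(RT) = 30.2976/5 = 6.05953
Geometric mean = exp(6.05953) = 428.17 ms

428 ms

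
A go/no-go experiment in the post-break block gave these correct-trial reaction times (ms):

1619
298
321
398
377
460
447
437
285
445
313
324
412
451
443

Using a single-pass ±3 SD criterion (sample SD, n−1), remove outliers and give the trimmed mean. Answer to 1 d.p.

n = 15, ΣRT = 7030, M = 468.667
Σ(x−M)² = 1472779.33; s = √(1472779.33/14) = 324.343
Cutoffs: 468.667 ± 3·324.343 → [-504.4, 1441.7]
Outside: 1619 → excluded.
Retained (n=14): Σ = 5411, mean = 5411/14 = 386.500

386.5 ms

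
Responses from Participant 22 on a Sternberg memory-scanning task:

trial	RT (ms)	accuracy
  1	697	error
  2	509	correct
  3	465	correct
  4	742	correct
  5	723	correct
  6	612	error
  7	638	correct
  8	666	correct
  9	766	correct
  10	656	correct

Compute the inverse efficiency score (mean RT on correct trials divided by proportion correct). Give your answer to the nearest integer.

Correct trials (n=8): 509, 465, 742, 723, 638, 666, 766, 656
Mean correct RT = 5165/8 = 645.6250 ms
Proportion correct = 8/10
IES = 645.6250 / (8/10) = 807.031 ms

807 ms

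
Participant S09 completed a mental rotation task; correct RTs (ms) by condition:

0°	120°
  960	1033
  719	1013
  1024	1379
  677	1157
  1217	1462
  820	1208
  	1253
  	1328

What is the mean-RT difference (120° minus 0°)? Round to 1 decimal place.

M(0°) = 5417/6 = 902.833
M(120°) = 9833/8 = 1229.125
Difference = 1229.125 − 902.833 = 326.292 ms

326.3 ms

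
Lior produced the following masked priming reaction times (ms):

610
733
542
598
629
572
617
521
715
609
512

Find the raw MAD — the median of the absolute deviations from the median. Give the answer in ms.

Sorted: 512, 521, 542, 572, 598, 609, 610, 617, 629, 715, 733 → median = 609
|x − 609|: 1, 124, 67, 11, 20, 37, 8, 88, 106, 0, 97
Sorted deviations: 0, 1, 8, 11, 20, 37, 67, 88, 97, 106, 124 → MAD = 37

37 ms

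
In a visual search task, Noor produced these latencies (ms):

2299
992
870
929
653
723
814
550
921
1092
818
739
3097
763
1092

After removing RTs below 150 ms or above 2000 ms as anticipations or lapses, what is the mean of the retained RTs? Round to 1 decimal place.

Excluded: 2299, 3097
Retained (n=13): Σ = 10956
Mean = 10956/13 = 842.7692

842.8 ms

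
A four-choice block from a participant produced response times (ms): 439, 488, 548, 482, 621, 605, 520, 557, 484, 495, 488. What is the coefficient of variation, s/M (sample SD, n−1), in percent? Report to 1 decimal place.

n = 11, Σ = 5727, M = 520.6364
Σ(x−M)² = 31548.545; s = √(31548.545/10) = 56.1681
CV = 56.1681 / 520.6364 = 0.10788 = 10.788%

10.8%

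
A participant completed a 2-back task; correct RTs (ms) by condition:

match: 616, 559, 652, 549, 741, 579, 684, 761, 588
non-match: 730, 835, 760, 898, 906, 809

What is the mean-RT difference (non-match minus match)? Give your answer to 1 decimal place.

186.4 ms

M(match) = 5729/9 = 636.556
M(non-match) = 4938/6 = 823.000
Difference = 823.000 − 636.556 = 186.444 ms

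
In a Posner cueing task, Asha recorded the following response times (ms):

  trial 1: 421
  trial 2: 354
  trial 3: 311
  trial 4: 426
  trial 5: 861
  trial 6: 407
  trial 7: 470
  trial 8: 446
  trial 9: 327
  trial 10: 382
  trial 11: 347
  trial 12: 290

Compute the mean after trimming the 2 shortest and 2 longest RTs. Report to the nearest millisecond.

389 ms

Sorted: 290, 311, 327, 347, 354, 382, 407, 421, 426, 446, 470, 861
Drop lowest 2 (290, 311) and highest 2 (470, 861)
Remaining (n=8): Σ = 3110, mean = 3110/8 = 388.750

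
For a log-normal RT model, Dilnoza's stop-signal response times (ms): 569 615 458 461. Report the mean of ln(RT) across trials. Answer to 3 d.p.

ln(RT): 6.3439, 6.4216, 6.1269, 6.1334
Σ ln(RT) = 25.0258
Mean = 25.0258/4 = 6.25644

6.256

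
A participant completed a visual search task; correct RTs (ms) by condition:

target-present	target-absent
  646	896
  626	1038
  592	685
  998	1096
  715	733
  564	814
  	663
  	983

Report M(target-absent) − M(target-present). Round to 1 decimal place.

173.3 ms

M(target-present) = 4141/6 = 690.167
M(target-absent) = 6908/8 = 863.500
Difference = 863.500 − 690.167 = 173.333 ms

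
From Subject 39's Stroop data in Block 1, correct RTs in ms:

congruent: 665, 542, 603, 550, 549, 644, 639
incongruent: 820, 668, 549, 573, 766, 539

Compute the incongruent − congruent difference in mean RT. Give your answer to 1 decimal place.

53.6 ms

M(congruent) = 4192/7 = 598.857
M(incongruent) = 3915/6 = 652.500
Difference = 652.500 − 598.857 = 53.643 ms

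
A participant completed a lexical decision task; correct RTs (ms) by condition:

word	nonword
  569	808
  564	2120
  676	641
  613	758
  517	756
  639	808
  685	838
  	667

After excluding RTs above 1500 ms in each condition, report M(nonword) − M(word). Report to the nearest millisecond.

nonword: exclude 2120
M(word) = 4263/7 = 609.000
M(nonword) = 5276/7 = 753.714
Difference = 753.714 − 609.000 = 144.714 ms

145 ms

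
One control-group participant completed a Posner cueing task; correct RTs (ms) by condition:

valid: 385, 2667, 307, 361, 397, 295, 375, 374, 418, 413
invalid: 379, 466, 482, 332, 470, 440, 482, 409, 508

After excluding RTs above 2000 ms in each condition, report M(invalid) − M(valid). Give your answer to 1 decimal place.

71.4 ms

valid: exclude 2667
M(valid) = 3325/9 = 369.444
M(invalid) = 3968/9 = 440.889
Difference = 440.889 − 369.444 = 71.444 ms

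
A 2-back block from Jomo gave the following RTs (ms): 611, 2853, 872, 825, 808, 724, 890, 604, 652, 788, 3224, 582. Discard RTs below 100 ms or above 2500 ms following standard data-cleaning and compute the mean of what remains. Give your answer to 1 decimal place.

Excluded: 2853, 3224
Retained (n=10): Σ = 7356
Mean = 7356/10 = 735.6000

735.6 ms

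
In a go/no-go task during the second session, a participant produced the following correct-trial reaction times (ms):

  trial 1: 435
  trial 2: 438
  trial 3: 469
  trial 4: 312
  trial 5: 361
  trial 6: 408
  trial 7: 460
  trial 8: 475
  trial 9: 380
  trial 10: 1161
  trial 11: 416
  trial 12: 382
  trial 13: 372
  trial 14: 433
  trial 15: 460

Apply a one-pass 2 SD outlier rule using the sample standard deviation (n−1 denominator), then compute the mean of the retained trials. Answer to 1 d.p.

414.4 ms

n = 15, ΣRT = 6962, M = 464.133
Σ(x−M)² = 549861.73; s = √(549861.73/14) = 198.181
Cutoffs: 464.133 ± 2·198.181 → [67.8, 860.5]
Outside: 1161 → excluded.
Retained (n=14): Σ = 5801, mean = 5801/14 = 414.357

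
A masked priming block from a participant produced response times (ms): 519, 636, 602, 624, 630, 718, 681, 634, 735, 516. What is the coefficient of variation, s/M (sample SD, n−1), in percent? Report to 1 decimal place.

11.5%

n = 10, Σ = 6295, M = 629.5000
Σ(x−M)² = 47556.500; s = √(47556.500/9) = 72.6915
CV = 72.6915 / 629.5000 = 0.11547 = 11.547%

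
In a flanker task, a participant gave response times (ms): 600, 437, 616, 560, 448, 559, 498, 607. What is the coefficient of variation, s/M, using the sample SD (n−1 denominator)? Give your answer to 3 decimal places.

n = 8, Σ = 4325, M = 540.6250
Σ(x−M)² = 35459.875; s = √(35459.875/7) = 71.1737
CV = 71.1737 / 540.6250 = 0.13165

0.132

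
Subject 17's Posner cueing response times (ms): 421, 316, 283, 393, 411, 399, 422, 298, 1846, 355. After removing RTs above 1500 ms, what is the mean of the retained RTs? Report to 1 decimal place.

Excluded: 1846
Retained (n=9): Σ = 3298
Mean = 3298/9 = 366.4444

366.4 ms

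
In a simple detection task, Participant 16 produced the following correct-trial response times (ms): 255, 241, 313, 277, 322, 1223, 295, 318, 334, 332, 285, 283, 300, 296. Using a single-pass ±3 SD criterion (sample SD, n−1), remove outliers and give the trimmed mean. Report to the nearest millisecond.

n = 14, ΣRT = 5074, M = 362.429
Σ(x−M)² = 807113.43; s = √(807113.43/13) = 249.170
Cutoffs: 362.429 ± 3·249.170 → [-385.1, 1109.9]
Outside: 1223 → excluded.
Retained (n=13): Σ = 3851, mean = 3851/13 = 296.231

296 ms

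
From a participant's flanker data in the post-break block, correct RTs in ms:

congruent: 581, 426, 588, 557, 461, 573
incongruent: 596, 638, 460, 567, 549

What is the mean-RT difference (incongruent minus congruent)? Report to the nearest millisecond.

M(congruent) = 3186/6 = 531.000
M(incongruent) = 2810/5 = 562.000
Difference = 562.000 − 531.000 = 31.000 ms

31 ms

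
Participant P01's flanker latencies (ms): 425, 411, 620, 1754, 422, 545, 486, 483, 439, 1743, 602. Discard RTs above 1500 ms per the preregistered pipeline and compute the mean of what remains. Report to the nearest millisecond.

493 ms

Excluded: 1743, 1754
Retained (n=9): Σ = 4433
Mean = 4433/9 = 492.5556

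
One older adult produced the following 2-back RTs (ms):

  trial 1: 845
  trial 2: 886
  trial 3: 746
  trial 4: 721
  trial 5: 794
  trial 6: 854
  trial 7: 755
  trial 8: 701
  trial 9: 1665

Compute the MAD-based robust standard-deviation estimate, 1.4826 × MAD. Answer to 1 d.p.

89.0 ms

Sorted: 701, 721, 746, 755, 794, 845, 854, 886, 1665 → median = 794
|x − 794| sorted: 0, 39, 48, 51, 60, 73, 92, 93, 871 → MAD = 60
Robust SD ≈ 1.4826 × 60 = 88.956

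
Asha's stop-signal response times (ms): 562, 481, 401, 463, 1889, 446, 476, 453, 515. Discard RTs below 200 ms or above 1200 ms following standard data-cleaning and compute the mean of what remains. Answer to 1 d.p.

474.6 ms

Excluded: 1889
Retained (n=8): Σ = 3797
Mean = 3797/8 = 474.6250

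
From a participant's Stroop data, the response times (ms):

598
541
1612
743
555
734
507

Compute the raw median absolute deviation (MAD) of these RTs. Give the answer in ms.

91 ms

Sorted: 507, 541, 555, 598, 734, 743, 1612 → median = 598
|x − 598|: 0, 57, 1014, 145, 43, 136, 91
Sorted deviations: 0, 43, 57, 91, 136, 145, 1014 → MAD = 91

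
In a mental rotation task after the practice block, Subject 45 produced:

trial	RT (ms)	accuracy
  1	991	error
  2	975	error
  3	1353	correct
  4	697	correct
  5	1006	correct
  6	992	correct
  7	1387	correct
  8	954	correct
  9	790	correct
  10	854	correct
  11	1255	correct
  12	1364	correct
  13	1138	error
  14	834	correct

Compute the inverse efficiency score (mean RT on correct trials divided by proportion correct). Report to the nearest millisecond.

1329 ms

Correct trials (n=11): 1353, 697, 1006, 992, 1387, 954, 790, 854, 1255, 1364, 834
Mean correct RT = 11486/11 = 1044.1818 ms
Proportion correct = 11/14
IES = 1044.1818 / (11/14) = 1328.959 ms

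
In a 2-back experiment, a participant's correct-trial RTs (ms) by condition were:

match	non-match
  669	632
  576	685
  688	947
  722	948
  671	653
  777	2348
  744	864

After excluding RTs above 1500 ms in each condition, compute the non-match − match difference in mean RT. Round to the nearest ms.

96 ms

non-match: exclude 2348
M(match) = 4847/7 = 692.429
M(non-match) = 4729/6 = 788.167
Difference = 788.167 − 692.429 = 95.738 ms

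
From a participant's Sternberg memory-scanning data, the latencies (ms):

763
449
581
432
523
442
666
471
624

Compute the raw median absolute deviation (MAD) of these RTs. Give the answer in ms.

81 ms

Sorted: 432, 442, 449, 471, 523, 581, 624, 666, 763 → median = 523
|x − 523|: 240, 74, 58, 91, 0, 81, 143, 52, 101
Sorted deviations: 0, 52, 58, 74, 81, 91, 101, 143, 240 → MAD = 81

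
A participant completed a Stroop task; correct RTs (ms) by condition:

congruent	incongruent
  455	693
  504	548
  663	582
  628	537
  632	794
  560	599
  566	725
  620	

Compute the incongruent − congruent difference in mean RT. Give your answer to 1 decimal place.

61.2 ms

M(congruent) = 4628/8 = 578.500
M(incongruent) = 4478/7 = 639.714
Difference = 639.714 − 578.500 = 61.214 ms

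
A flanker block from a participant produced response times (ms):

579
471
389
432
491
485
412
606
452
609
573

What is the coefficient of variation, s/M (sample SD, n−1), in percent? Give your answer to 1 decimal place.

15.9%

n = 11, Σ = 5499, M = 499.9091
Σ(x−M)² = 62826.909; s = √(62826.909/10) = 79.2634
CV = 79.2634 / 499.9091 = 0.15856 = 15.856%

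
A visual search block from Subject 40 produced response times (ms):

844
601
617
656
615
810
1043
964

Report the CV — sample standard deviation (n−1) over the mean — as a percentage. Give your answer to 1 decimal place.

n = 8, Σ = 6150, M = 768.7500
Σ(x−M)² = 208219.500; s = √(208219.500/7) = 172.4693
CV = 172.4693 / 768.7500 = 0.22435 = 22.435%

22.4%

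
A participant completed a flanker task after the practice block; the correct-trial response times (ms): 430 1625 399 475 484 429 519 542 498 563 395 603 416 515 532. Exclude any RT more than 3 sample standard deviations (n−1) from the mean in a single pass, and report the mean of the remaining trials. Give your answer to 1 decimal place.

n = 15, ΣRT = 8425, M = 561.667
Σ(x−M)² = 1265643.33; s = √(1265643.33/14) = 300.671
Cutoffs: 561.667 ± 3·300.671 → [-340.3, 1463.7]
Outside: 1625 → excluded.
Retained (n=14): Σ = 6800, mean = 6800/14 = 485.714

485.7 ms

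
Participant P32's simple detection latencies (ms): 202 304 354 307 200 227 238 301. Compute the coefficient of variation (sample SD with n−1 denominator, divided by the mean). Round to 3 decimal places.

n = 8, Σ = 2133, M = 266.6250
Σ(x−M)² = 22847.875; s = √(22847.875/7) = 57.1313
CV = 57.1313 / 266.6250 = 0.21428

0.214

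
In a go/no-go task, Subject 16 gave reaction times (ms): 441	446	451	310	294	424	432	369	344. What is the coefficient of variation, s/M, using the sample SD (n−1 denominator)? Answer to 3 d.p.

0.158

n = 9, Σ = 3511, M = 390.1111
Σ(x−M)² = 30550.889; s = √(30550.889/8) = 61.7969
CV = 61.7969 / 390.1111 = 0.15841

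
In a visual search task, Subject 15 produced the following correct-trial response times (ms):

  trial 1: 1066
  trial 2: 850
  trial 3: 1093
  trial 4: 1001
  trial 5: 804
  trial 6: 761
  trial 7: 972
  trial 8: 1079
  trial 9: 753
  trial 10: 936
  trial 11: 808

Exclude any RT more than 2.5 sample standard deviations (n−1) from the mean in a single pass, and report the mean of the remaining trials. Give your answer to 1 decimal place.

n = 11, ΣRT = 10123, M = 920.273
Σ(x−M)² = 170116.18; s = √(170116.18/10) = 130.429
Cutoffs: 920.273 ± 2.5·130.429 → [594.2, 1246.3]
No RTs fall outside the cutoffs; all 11 retained. Mean = 10123/11 = 920.273

920.3 ms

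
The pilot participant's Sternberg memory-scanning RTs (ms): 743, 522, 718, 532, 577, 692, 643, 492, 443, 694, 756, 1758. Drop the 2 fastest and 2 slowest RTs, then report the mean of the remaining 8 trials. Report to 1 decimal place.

Sorted: 443, 492, 522, 532, 577, 643, 692, 694, 718, 743, 756, 1758
Drop lowest 2 (443, 492) and highest 2 (756, 1758)
Remaining (n=8): Σ = 5121, mean = 5121/8 = 640.125

640.1 ms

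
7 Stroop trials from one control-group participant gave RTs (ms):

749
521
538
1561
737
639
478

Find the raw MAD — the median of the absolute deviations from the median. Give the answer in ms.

Sorted: 478, 521, 538, 639, 737, 749, 1561 → median = 639
|x − 639|: 110, 118, 101, 922, 98, 0, 161
Sorted deviations: 0, 98, 101, 110, 118, 161, 922 → MAD = 110

110 ms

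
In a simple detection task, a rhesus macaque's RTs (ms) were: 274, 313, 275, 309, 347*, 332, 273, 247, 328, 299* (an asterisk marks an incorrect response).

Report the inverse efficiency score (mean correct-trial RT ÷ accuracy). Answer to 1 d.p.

367.3 ms

Correct trials (n=8): 274, 313, 275, 309, 332, 273, 247, 328
Mean correct RT = 2351/8 = 293.8750 ms
Proportion correct = 8/10
IES = 293.8750 / (8/10) = 367.344 ms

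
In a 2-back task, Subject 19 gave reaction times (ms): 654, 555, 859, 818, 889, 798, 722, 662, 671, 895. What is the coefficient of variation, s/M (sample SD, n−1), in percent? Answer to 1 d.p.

n = 10, Σ = 7523, M = 752.3000
Σ(x−M)² = 121112.100; s = √(121112.100/9) = 116.0039
CV = 116.0039 / 752.3000 = 0.15420 = 15.420%

15.4%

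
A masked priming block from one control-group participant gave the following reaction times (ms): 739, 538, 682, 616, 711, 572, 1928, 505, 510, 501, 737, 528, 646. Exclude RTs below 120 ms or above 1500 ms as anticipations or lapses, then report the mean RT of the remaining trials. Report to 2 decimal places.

607.08 ms

Excluded: 1928
Retained (n=12): Σ = 7285
Mean = 7285/12 = 607.0833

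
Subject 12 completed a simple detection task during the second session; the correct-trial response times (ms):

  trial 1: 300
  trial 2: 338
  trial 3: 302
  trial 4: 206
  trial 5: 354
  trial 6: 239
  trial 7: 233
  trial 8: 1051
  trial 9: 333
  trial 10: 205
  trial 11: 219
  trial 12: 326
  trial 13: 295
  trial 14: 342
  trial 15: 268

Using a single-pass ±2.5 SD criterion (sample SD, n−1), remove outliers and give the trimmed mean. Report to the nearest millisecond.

n = 15, ΣRT = 5011, M = 334.067
Σ(x−M)² = 588166.93; s = √(588166.93/14) = 204.968
Cutoffs: 334.067 ± 2.5·204.968 → [-178.4, 846.5]
Outside: 1051 → excluded.
Retained (n=14): Σ = 3960, mean = 3960/14 = 282.857

283 ms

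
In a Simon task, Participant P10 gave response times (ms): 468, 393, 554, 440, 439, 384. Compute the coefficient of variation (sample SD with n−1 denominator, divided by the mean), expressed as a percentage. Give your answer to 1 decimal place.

13.8%

n = 6, Σ = 2678, M = 446.3333
Σ(x−M)² = 18885.333; s = √(18885.333/5) = 61.4578
CV = 61.4578 / 446.3333 = 0.13769 = 13.769%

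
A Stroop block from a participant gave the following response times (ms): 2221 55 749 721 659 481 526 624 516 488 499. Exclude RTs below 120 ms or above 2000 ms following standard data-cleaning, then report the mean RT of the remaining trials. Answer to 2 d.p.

584.78 ms

Excluded: 55, 2221
Retained (n=9): Σ = 5263
Mean = 5263/9 = 584.7778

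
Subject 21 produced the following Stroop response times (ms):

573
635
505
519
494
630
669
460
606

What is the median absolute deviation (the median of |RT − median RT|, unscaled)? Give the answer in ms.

Sorted: 460, 494, 505, 519, 573, 606, 630, 635, 669 → median = 573
|x − 573|: 0, 62, 68, 54, 79, 57, 96, 113, 33
Sorted deviations: 0, 33, 54, 57, 62, 68, 79, 96, 113 → MAD = 62

62 ms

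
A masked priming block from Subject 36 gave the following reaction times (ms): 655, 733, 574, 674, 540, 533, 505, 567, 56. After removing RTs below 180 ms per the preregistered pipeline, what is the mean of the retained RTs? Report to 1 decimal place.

Excluded: 56
Retained (n=8): Σ = 4781
Mean = 4781/8 = 597.6250

597.6 ms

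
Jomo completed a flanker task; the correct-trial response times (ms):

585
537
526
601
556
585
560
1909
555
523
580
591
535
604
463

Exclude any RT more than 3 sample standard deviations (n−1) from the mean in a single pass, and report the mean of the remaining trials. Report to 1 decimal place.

557.2 ms

n = 15, ΣRT = 9710, M = 647.333
Σ(x−M)² = 1724751.33; s = √(1724751.33/14) = 350.994
Cutoffs: 647.333 ± 3·350.994 → [-405.6, 1700.3]
Outside: 1909 → excluded.
Retained (n=14): Σ = 7801, mean = 7801/14 = 557.214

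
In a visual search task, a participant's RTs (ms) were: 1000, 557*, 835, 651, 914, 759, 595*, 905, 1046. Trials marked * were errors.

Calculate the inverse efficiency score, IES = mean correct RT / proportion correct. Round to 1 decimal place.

Correct trials (n=7): 1000, 835, 651, 914, 759, 905, 1046
Mean correct RT = 6110/7 = 872.8571 ms
Proportion correct = 7/9
IES = 872.8571 / (7/9) = 1122.245 ms

1122.2 ms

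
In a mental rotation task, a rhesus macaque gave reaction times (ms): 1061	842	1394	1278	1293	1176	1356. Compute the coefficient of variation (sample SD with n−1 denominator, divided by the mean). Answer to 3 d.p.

n = 7, Σ = 8400, M = 1200.0000
Σ(x−M)² = 224766.000; s = √(224766.000/6) = 193.5484
CV = 193.5484 / 1200.0000 = 0.16129

0.161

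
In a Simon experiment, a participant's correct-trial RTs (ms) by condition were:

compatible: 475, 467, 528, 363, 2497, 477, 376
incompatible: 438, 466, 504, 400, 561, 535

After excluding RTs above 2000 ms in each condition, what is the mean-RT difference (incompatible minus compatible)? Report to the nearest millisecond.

compatible: exclude 2497
M(compatible) = 2686/6 = 447.667
M(incompatible) = 2904/6 = 484.000
Difference = 484.000 − 447.667 = 36.333 ms

36 ms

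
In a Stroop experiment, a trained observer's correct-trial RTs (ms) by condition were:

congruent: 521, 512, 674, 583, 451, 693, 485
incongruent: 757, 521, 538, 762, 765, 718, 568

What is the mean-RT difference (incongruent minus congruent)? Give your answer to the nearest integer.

M(congruent) = 3919/7 = 559.857
M(incongruent) = 4629/7 = 661.286
Difference = 661.286 − 559.857 = 101.429 ms

101 ms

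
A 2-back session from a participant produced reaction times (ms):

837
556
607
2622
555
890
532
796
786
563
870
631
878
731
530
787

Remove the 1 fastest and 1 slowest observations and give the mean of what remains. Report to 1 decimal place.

Sorted: 530, 532, 555, 556, 563, 607, 631, 731, 786, 787, 796, 837, 870, 878, 890, 2622
Drop lowest 1 (530) and highest 1 (2622)
Remaining (n=14): Σ = 10019, mean = 10019/14 = 715.643

715.6 ms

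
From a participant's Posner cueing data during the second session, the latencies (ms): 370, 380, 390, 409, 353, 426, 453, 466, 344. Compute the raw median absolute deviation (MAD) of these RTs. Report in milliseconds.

36 ms

Sorted: 344, 353, 370, 380, 390, 409, 426, 453, 466 → median = 390
|x − 390|: 20, 10, 0, 19, 37, 36, 63, 76, 46
Sorted deviations: 0, 10, 19, 20, 36, 37, 46, 63, 76 → MAD = 36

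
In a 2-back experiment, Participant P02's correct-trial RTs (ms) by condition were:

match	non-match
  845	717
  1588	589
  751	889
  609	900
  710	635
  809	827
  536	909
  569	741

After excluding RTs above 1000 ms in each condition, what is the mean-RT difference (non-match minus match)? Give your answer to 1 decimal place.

match: exclude 1588
M(match) = 4829/7 = 689.857
M(non-match) = 6207/8 = 775.875
Difference = 775.875 − 689.857 = 86.018 ms

86.0 ms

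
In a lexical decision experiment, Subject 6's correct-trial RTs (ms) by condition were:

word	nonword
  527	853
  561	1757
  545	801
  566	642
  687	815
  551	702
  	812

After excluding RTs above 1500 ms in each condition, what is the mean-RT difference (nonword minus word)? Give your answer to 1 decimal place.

198.0 ms

nonword: exclude 1757
M(word) = 3437/6 = 572.833
M(nonword) = 4625/6 = 770.833
Difference = 770.833 − 572.833 = 198.000 ms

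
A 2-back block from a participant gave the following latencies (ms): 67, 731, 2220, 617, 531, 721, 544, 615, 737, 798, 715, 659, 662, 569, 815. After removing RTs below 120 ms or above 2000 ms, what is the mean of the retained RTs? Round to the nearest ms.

Excluded: 67, 2220
Retained (n=13): Σ = 8714
Mean = 8714/13 = 670.3077

670 ms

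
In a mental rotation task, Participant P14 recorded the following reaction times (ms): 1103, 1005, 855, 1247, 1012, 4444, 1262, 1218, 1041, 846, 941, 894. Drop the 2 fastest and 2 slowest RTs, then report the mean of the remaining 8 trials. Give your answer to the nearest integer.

1058 ms

Sorted: 846, 855, 894, 941, 1005, 1012, 1041, 1103, 1218, 1247, 1262, 4444
Drop lowest 2 (846, 855) and highest 2 (1262, 4444)
Remaining (n=8): Σ = 8461, mean = 8461/8 = 1057.625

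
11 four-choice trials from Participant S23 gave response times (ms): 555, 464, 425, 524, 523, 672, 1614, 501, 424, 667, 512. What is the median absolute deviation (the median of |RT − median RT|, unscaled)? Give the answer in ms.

Sorted: 424, 425, 464, 501, 512, 523, 524, 555, 667, 672, 1614 → median = 523
|x − 523|: 32, 59, 98, 1, 0, 149, 1091, 22, 99, 144, 11
Sorted deviations: 0, 1, 11, 22, 32, 59, 98, 99, 144, 149, 1091 → MAD = 59

59 ms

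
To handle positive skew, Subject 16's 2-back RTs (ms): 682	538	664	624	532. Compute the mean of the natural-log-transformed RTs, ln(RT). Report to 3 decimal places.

6.405

ln(RT): 6.5250, 6.2879, 6.4983, 6.4362, 6.2766
Σ ln(RT) = 32.0240
Mean = 32.0240/5 = 6.40479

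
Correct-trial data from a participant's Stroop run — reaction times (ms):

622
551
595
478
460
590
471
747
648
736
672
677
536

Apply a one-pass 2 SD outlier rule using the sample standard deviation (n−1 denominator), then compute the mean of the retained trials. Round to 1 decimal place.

598.7 ms

n = 13, ΣRT = 7783, M = 598.692
Σ(x−M)² = 111730.77; s = √(111730.77/12) = 96.493
Cutoffs: 598.692 ± 2·96.493 → [405.7, 791.7]
No RTs fall outside the cutoffs; all 13 retained. Mean = 7783/13 = 598.692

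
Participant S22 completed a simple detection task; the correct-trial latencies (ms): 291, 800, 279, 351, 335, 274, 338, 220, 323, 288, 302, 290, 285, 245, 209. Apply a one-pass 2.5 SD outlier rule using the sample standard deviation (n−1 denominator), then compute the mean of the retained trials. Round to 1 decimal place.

287.9 ms

n = 15, ΣRT = 4830, M = 322.000
Σ(x−M)² = 267916.00; s = √(267916.00/14) = 138.336
Cutoffs: 322.000 ± 2.5·138.336 → [-23.8, 667.8]
Outside: 800 → excluded.
Retained (n=14): Σ = 4030, mean = 4030/14 = 287.857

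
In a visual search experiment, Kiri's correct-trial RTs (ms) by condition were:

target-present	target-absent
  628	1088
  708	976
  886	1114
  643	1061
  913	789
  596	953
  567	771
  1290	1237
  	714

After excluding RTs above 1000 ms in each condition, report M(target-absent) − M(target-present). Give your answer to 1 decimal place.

134.7 ms

target-present: exclude 1290
target-absent: exclude 1088, 1114, 1061, 1237
M(target-present) = 4941/7 = 705.857
M(target-absent) = 4203/5 = 840.600
Difference = 840.600 − 705.857 = 134.743 ms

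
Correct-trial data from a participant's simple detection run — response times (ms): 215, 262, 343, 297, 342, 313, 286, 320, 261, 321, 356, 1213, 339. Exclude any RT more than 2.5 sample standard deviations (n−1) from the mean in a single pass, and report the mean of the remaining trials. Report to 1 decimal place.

n = 13, ΣRT = 4868, M = 374.462
Σ(x−M)² = 781165.23; s = √(781165.23/12) = 255.141
Cutoffs: 374.462 ± 2.5·255.141 → [-263.4, 1012.3]
Outside: 1213 → excluded.
Retained (n=12): Σ = 3655, mean = 3655/12 = 304.583

304.6 ms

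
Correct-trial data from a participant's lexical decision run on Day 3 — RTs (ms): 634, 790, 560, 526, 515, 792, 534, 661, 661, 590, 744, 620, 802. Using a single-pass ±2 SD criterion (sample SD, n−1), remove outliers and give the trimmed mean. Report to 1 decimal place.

648.4 ms

n = 13, ΣRT = 8429, M = 648.385
Σ(x−M)² = 131825.08; s = √(131825.08/12) = 104.811
Cutoffs: 648.385 ± 2·104.811 → [438.8, 858.0]
No RTs fall outside the cutoffs; all 13 retained. Mean = 8429/13 = 648.385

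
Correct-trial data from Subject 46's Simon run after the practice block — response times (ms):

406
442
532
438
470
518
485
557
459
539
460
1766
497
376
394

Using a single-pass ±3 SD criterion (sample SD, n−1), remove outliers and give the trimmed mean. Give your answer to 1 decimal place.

n = 15, ΣRT = 8339, M = 555.933
Σ(x−M)² = 1609016.93; s = √(1609016.93/14) = 339.013
Cutoffs: 555.933 ± 3·339.013 → [-461.1, 1573.0]
Outside: 1766 → excluded.
Retained (n=14): Σ = 6573, mean = 6573/14 = 469.500

469.5 ms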